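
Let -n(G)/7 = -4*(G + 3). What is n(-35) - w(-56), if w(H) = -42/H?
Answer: -3587/4 ≈ -896.75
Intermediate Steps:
n(G) = 84 + 28*G (n(G) = -(-28)*(G + 3) = -(-28)*(3 + G) = -7*(-12 - 4*G) = 84 + 28*G)
n(-35) - w(-56) = (84 + 28*(-35)) - (-42)/(-56) = (84 - 980) - (-42)*(-1)/56 = -896 - 1*3/4 = -896 - 3/4 = -3587/4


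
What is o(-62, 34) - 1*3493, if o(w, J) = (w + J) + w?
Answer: -3583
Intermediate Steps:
o(w, J) = J + 2*w (o(w, J) = (J + w) + w = J + 2*w)
o(-62, 34) - 1*3493 = (34 + 2*(-62)) - 1*3493 = (34 - 124) - 3493 = -90 - 3493 = -3583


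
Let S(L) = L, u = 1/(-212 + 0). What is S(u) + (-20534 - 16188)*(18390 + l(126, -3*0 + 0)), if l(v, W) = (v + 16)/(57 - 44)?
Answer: -1862280729581/2756 ≈ -6.7572e+8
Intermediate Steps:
l(v, W) = 16/13 + v/13 (l(v, W) = (16 + v)/13 = (16 + v)*(1/13) = 16/13 + v/13)
u = -1/212 (u = 1/(-212) = -1/212 ≈ -0.0047170)
S(u) + (-20534 - 16188)*(18390 + l(126, -3*0 + 0)) = -1/212 + (-20534 - 16188)*(18390 + (16/13 + (1/13)*126)) = -1/212 - 36722*(18390 + (16/13 + 126/13)) = -1/212 - 36722*(18390 + 142/13) = -1/212 - 36722*239212/13 = -1/212 - 8784343064/13 = -1862280729581/2756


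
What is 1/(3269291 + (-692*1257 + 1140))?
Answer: 1/2400587 ≈ 4.1656e-7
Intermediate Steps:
1/(3269291 + (-692*1257 + 1140)) = 1/(3269291 + (-869844 + 1140)) = 1/(3269291 - 868704) = 1/2400587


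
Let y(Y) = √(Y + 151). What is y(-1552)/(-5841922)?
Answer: -I*√1401/5841922 ≈ -6.4071e-6*I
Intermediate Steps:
y(Y) = √(151 + Y)
y(-1552)/(-5841922) = √(151 - 1552)/(-5841922) = √(-1401)*(-1/5841922) = (I*√1401)*(-1/5841922) = -I*√1401/5841922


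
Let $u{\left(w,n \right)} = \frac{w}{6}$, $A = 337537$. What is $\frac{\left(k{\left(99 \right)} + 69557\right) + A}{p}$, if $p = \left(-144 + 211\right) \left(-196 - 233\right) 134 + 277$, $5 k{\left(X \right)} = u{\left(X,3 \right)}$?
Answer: $- \frac{4070973}{38512850} \approx -0.1057$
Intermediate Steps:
$u{\left(w,n \right)} = \frac{w}{6}$ ($u{\left(w,n \right)} = w \frac{1}{6} = \frac{w}{6}$)
$k{\left(X \right)} = \frac{X}{30}$ ($k{\left(X \right)} = \frac{\frac{1}{6} X}{5} = \frac{X}{30}$)
$p = -3851285$ ($p = 67 \left(-429\right) 134 + 277 = \left(-28743\right) 134 + 277 = -3851562 + 277 = -3851285$)
$\frac{\left(k{\left(99 \right)} + 69557\right) + A}{p} = \frac{\left(\frac{1}{30} \cdot 99 + 69557\right) + 337537}{-3851285} = \left(\left(\frac{33}{10} + 69557\right) + 337537\right) \left(- \frac{1}{3851285}\right) = \left(\frac{695603}{10} + 337537\right) \left(- \frac{1}{3851285}\right) = \frac{4070973}{10} \left(- \frac{1}{3851285}\right) = - \frac{4070973}{38512850}$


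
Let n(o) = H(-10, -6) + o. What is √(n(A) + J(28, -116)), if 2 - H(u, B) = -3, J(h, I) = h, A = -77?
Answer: 2*I*√11 ≈ 6.6332*I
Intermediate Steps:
H(u, B) = 5 (H(u, B) = 2 - 1*(-3) = 2 + 3 = 5)
n(o) = 5 + o
√(n(A) + J(28, -116)) = √((5 - 77) + 28) = √(-72 + 28) = √(-44) = 2*I*√11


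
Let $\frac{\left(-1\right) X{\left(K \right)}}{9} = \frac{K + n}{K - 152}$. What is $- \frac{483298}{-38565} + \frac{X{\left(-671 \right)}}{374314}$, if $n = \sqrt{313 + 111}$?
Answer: $\frac{148884752937721}{11880350174430} + \frac{9 \sqrt{106}}{154030211} \approx 12.532$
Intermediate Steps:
$n = 2 \sqrt{106}$ ($n = \sqrt{424} = 2 \sqrt{106} \approx 20.591$)
$X{\left(K \right)} = - \frac{9 \left(K + 2 \sqrt{106}\right)}{-152 + K}$ ($X{\left(K \right)} = - 9 \frac{K + 2 \sqrt{106}}{K - 152} = - 9 \frac{K + 2 \sqrt{106}}{-152 + K} = - \frac{9 \left(K + 2 \sqrt{106}\right)}{-152 + K}$)
$- \frac{483298}{-38565} + \frac{X{\left(-671 \right)}}{374314} = - \frac{483298}{-38565} + \frac{9 \frac{1}{-152 - 671} \left(\left(-1\right) \left(-671\right) - 2 \sqrt{106}\right)}{374314} = \left(-483298\right) \left(- \frac{1}{38565}\right) + \frac{9 \left(671 - 2 \sqrt{106}\right)}{-823} \cdot \frac{1}{374314} = \frac{483298}{38565} + 9 \left(- \frac{1}{823}\right) \left(671 - 2 \sqrt{106}\right) \frac{1}{374314} = \frac{483298}{38565} + \left(- \frac{6039}{823} + \frac{18 \sqrt{106}}{823}\right) \frac{1}{374314} = \frac{483298}{38565} - \left(\frac{6039}{308060422} - \frac{9 \sqrt{106}}{154030211}\right) = \frac{148884752937721}{11880350174430} + \frac{9 \sqrt{106}}{154030211}$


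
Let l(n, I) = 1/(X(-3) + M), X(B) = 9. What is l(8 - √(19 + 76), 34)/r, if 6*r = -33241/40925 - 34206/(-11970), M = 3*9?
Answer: 5443025/66799052 ≈ 0.081484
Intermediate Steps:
M = 27
r = 16699763/48987225 (r = (-33241/40925 - 34206/(-11970))/6 = (-33241*1/40925 - 34206*(-1/11970))/6 = (-33241/40925 + 5701/1995)/6 = (⅙)*(33399526/16329075) = 16699763/48987225 ≈ 0.34090)
l(n, I) = 1/36 (l(n, I) = 1/(9 + 27) = 1/36)
l(8 - √(19 + 76), 34)/r = 1/(36*(16699763/48987225)) = (1/36)*(48987225/16699763) = 5443025/66799052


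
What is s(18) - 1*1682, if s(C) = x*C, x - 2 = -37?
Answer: -2312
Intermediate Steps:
x = -35 (x = 2 - 37 = -35)
s(C) = -35*C
s(18) - 1*1682 = -35*18 - 1*1682 = -630 - 1682 = -2312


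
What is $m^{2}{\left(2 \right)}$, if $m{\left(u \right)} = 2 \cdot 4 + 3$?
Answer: $121$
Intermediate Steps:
$m{\left(u \right)} = 11$ ($m{\left(u \right)} = 8 + 3 = 11$)
$m^{2}{\left(2 \right)} = 11^{2} = 121$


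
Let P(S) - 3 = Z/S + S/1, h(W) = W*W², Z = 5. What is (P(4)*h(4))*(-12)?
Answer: -6336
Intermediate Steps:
h(W) = W³
P(S) = 3 + S + 5/S (P(S) = 3 + (5/S + S/1) = 3 + (5/S + S*1) = 3 + (5/S + S) = 3 + (S + 5/S) = 3 + S + 5/S)
(P(4)*h(4))*(-12) = ((3 + 4 + 5/4)*4³)*(-12) = ((3 + 4 + 5*(¼))*64)*(-12) = ((3 + 4 + 5/4)*64)*(-12) = ((33/4)*64)*(-12) = 528*(-12) = -6336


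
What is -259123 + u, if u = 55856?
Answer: -203267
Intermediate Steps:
-259123 + u = -259123 + 55856 = -203267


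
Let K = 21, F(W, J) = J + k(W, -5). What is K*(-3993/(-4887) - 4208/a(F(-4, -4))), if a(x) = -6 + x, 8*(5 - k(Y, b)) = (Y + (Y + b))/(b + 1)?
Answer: 1537094209/93939 ≈ 16363.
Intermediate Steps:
k(Y, b) = 5 - (b + 2*Y)/(8*(1 + b)) (k(Y, b) = 5 - (Y + (Y + b))/(8*(b + 1)) = 5 - (b + 2*Y)/(8*(1 + b)))
F(W, J) = 155/32 + J + W/16 (F(W, J) = J + (40 - 2*W + 39*(-5))/(8*(1 - 5)) = J + (⅛)*(40 - 2*W - 195)/(-4) = J + (⅛)*(-¼)*(-155 - 2*W) = J + (155/32 + W/16) = 155/32 + J + W/16)
K*(-3993/(-4887) - 4208/a(F(-4, -4))) = 21*(-3993/(-4887) - 4208/(-6 + (155/32 - 4 + (1/16)*(-4)))) = 21*(-3993*(-1/4887) - 4208/(-6 + (155/32 - 4 - ¼))) = 21*(1331/1629 - 4208/(-6 + 19/32)) = 21*(1331/1629 - 4208/(-173/32)) = 21*(1331/1629 - 4208*(-32/173)) = 21*(1331/1629 + 134656/173) = 21*(219584887/281817) = 1537094209/93939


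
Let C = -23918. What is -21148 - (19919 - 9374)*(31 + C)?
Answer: 251867267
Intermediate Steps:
-21148 - (19919 - 9374)*(31 + C) = -21148 - (19919 - 9374)*(31 - 23918) = -21148 - 10545*(-23887) = -21148 - 1*(-251888415) = -21148 + 251888415 = 251867267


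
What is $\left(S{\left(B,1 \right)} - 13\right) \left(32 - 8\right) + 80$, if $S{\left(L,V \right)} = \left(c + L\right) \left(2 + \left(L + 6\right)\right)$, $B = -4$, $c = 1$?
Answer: $-520$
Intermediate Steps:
$S{\left(L,V \right)} = \left(1 + L\right) \left(8 + L\right)$ ($S{\left(L,V \right)} = \left(1 + L\right) \left(2 + \left(L + 6\right)\right) = \left(1 + L\right) \left(2 + \left(6 + L\right)\right) = \left(1 + L\right) \left(8 + L\right)$)
$\left(S{\left(B,1 \right)} - 13\right) \left(32 - 8\right) + 80 = \left(\left(8 + \left(-4\right)^{2} + 9 \left(-4\right)\right) - 13\right) \left(32 - 8\right) + 80 = \left(\left(8 + 16 - 36\right) - 13\right) \left(32 - 8\right) + 80 = \left(-12 - 13\right) 24 + 80 = \left(-25\right) 24 + 80 = -600 + 80 = -520$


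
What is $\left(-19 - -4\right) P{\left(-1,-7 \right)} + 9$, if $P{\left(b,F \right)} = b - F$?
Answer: $-81$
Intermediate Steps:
$\left(-19 - -4\right) P{\left(-1,-7 \right)} + 9 = \left(-19 - -4\right) \left(-1 - -7\right) + 9 = \left(-19 + 4\right) \left(-1 + 7\right) + 9 = \left(-15\right) 6 + 9 = -90 + 9 = -81$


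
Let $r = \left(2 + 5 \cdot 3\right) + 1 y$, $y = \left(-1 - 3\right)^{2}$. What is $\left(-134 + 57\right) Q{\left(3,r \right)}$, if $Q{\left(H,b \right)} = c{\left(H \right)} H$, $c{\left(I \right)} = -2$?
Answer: $462$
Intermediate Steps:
$y = 16$ ($y = \left(-4\right)^{2} = 16$)
$r = 33$ ($r = \left(2 + 5 \cdot 3\right) + 1 \cdot 16 = \left(2 + 15\right) + 16 = 17 + 16 = 33$)
$Q{\left(H,b \right)} = - 2 H$
$\left(-134 + 57\right) Q{\left(3,r \right)} = \left(-134 + 57\right) \left(\left(-2\right) 3\right) = \left(-77\right) \left(-6\right) = 462$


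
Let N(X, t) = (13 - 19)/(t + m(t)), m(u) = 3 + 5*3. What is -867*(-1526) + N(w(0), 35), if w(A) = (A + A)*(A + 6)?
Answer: 70121220/53 ≈ 1.3230e+6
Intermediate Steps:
w(A) = 2*A*(6 + A) (w(A) = (2*A)*(6 + A) = 2*A*(6 + A))
m(u) = 18 (m(u) = 3 + 15 = 18)
N(X, t) = -6/(18 + t) (N(X, t) = (13 - 19)/(t + 18) = -6/(18 + t))
-867*(-1526) + N(w(0), 35) = -867*(-1526) - 6/(18 + 35) = 1323042 - 6/53 = 70121220/53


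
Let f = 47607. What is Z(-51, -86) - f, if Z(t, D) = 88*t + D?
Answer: -52181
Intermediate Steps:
Z(t, D) = D + 88*t
Z(-51, -86) - f = (-86 + 88*(-51)) - 1*47607 = (-86 - 4488) - 47607 = -4574 - 47607 = -52181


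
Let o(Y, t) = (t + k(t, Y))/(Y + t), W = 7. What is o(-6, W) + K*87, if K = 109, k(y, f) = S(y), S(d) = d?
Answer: 9497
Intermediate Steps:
k(y, f) = y
o(Y, t) = 2*t/(Y + t) (o(Y, t) = (t + t)/(Y + t) = (2*t)/(Y + t) = 2*t/(Y + t))
o(-6, W) + K*87 = 2*7/(-6 + 7) + 109*87 = 2*7/1 + 9483 = 2*7*1 + 9483 = 14 + 9483 = 9497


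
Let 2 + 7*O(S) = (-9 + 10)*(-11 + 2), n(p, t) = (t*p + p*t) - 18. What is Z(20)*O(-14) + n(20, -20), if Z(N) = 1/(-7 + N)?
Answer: -74449/91 ≈ -818.12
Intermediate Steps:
n(p, t) = -18 + 2*p*t (n(p, t) = (p*t + p*t) - 18 = 2*p*t - 18 = -18 + 2*p*t)
O(S) = -11/7 (O(S) = -2/7 + ((-9 + 10)*(-11 + 2))/7 = -2/7 + (1*(-9))/7 = -2/7 + (1/7)*(-9) = -2/7 - 9/7 = -11/7)
Z(20)*O(-14) + n(20, -20) = -11/7/(-7 + 20) + (-18 + 2*20*(-20)) = -11/7/13 + (-18 - 800) = (1/13)*(-11/7) - 818 = -11/91 - 818 = -74449/91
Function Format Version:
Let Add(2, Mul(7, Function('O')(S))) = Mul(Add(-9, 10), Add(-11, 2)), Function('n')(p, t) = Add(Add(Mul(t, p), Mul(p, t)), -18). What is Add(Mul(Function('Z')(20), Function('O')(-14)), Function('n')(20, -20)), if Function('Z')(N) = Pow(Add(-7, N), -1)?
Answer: Rational(-74449, 91) ≈ -818.12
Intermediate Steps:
Function('n')(p, t) = Add(-18, Mul(2, p, t)) (Function('n')(p, t) = Add(Add(Mul(p, t), Mul(p, t)), -18) = Add(Mul(2, p, t), -18) = Add(-18, Mul(2, p, t)))
Function('O')(S) = Rational(-11, 7) (Function('O')(S) = Add(Rational(-2, 7), Mul(Rational(1, 7), Mul(Add(-9, 10), Add(-11, 2)))) = Add(Rational(-2, 7), Mul(Rational(1, 7), Mul(1, -9))) = Add(Rational(-2, 7), Mul(Rational(1, 7), -9)) = Add(Rational(-2, 7), Rational(-9, 7)) = Rational(-11, 7))
Add(Mul(Function('Z')(20), Function('O')(-14)), Function('n')(20, -20)) = Add(Mul(Pow(Add(-7, 20), -1), Rational(-11, 7)), Add(-18, Mul(2, 20, -20))) = Add(Mul(Pow(13, -1), Rational(-11, 7)), Add(-18, -800)) = Add(Mul(Rational(1, 13), Rational(-11, 7)), -818) = Add(Rational(-11, 91), -818) = Rational(-74449, 91)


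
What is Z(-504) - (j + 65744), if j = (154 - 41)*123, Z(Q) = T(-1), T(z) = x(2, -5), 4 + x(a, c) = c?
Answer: -79652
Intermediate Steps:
x(a, c) = -4 + c
T(z) = -9 (T(z) = -4 - 5 = -9)
Z(Q) = -9
j = 13899 (j = 113*123 = 13899)
Z(-504) - (j + 65744) = -9 - (13899 + 65744) = -9 - 1*79643 = -9 - 79643 = -79652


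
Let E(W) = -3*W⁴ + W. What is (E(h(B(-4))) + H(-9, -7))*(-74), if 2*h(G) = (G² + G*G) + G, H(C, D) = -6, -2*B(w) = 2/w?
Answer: 14103327/32768 ≈ 430.40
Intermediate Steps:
B(w) = -1/w
h(G) = G² + G/2 (h(G) = ((G² + G*G) + G)/2 = ((G² + G²) + G)/2 = (2*G² + G)/2 = (G + 2*G²)/2 = G² + G/2)
E(W) = W - 3*W⁴
(E(h(B(-4))) + H(-9, -7))*(-74) = (((-1/(-4))*(½ - 1/(-4)) - 3*(½ - 1/(-4))⁴/256) - 6)*(-74) = (((-1*(-¼))*(½ - 1*(-¼)) - 3*(½ - 1*(-¼))⁴/256) - 6)*(-74) = (((½ + ¼)/4 - 3*(½ + ¼)⁴/256) - 6)*(-74) = (((¼)*(¾) - 3*((¼)*(¾))⁴) - 6)*(-74) = ((3/16 - 3*(3/16)⁴) - 6)*(-74) = ((3/16 - 3*81/65536) - 6)*(-74) = ((3/16 - 243/65536) - 6)*(-74) = (12045/65536 - 6)*(-74) = -381171/65536*(-74) = 14103327/32768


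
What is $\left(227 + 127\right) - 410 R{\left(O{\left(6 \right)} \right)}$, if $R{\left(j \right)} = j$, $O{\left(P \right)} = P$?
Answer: $-2106$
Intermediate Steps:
$\left(227 + 127\right) - 410 R{\left(O{\left(6 \right)} \right)} = \left(227 + 127\right) - 2460 = 354 - 2460 = -2106$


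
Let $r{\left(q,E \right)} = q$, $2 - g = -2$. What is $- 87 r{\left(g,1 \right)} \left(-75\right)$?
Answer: $26100$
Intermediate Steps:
$g = 4$ ($g = 2 - -2 = 2 + 2 = 4$)
$- 87 r{\left(g,1 \right)} \left(-75\right) = \left(-87\right) 4 \left(-75\right) = \left(-348\right) \left(-75\right) = 26100$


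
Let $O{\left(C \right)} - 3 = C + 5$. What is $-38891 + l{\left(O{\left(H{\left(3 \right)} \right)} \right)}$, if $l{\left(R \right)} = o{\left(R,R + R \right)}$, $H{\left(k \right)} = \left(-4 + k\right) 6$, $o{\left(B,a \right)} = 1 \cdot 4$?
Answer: $-38887$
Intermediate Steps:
$o{\left(B,a \right)} = 4$
$H{\left(k \right)} = -24 + 6 k$
$O{\left(C \right)} = 8 + C$ ($O{\left(C \right)} = 3 + \left(C + 5\right) = 3 + \left(5 + C\right) = 8 + C$)
$l{\left(R \right)} = 4$
$-38891 + l{\left(O{\left(H{\left(3 \right)} \right)} \right)} = -38891 + 4 = -38887$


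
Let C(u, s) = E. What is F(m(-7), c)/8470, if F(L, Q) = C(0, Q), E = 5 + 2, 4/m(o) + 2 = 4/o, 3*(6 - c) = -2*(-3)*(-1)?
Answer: 1/1210 ≈ 0.00082645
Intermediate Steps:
c = 8 (c = 6 - (-2*(-3))*(-1)/3 = 6 - 2*(-1) = 6 - ⅓*(-6) = 6 + 2 = 8)
m(o) = 4/(-2 + 4/o)
E = 7
C(u, s) = 7
F(L, Q) = 7
F(m(-7), c)/8470 = 7/8470 = 7*(1/8470) = 1/1210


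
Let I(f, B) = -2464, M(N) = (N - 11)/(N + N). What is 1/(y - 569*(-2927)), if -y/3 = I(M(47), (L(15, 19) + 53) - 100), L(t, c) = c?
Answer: 1/1672855 ≈ 5.9778e-7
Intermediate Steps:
M(N) = (-11 + N)/(2*N) (M(N) = (-11 + N)/((2*N)) = (-11 + N)*(1/(2*N)) = (-11 + N)/(2*N))
y = 7392 (y = -3*(-2464) = 7392)
1/(y - 569*(-2927)) = 1/(7392 - 569*(-2927)) = 1/(7392 + 1665463) = 1/1672855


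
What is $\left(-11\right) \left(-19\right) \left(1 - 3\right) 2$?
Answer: $-836$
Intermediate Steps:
$\left(-11\right) \left(-19\right) \left(1 - 3\right) 2 = 209 \left(1 - 3\right) 2 = 209 \left(\left(-2\right) 2\right) = 209 \left(-4\right) = -836$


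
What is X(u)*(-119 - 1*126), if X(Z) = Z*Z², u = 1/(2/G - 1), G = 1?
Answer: -245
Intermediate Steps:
u = 1 (u = 1/(2/1 - 1) = 1/(2*1 - 1) = 1/(2 - 1) = 1/1 = 1)
X(Z) = Z³
X(u)*(-119 - 1*126) = 1³*(-119 - 1*126) = 1*(-119 - 126) = 1*(-245) = -245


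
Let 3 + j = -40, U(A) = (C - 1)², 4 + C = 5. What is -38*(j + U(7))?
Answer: 1634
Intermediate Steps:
C = 1 (C = -4 + 5 = 1)
U(A) = 0 (U(A) = (1 - 1)² = 0² = 0)
j = -43 (j = -3 - 40 = -43)
-38*(j + U(7)) = -38*(-43 + 0) = -38*(-43) = 1634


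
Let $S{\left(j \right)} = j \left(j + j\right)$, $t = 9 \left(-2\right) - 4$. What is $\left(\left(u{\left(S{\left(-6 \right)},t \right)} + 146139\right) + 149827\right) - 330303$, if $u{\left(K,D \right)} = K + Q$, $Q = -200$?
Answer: $-34465$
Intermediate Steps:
$t = -22$ ($t = -18 - 4 = -22$)
$S{\left(j \right)} = 2 j^{2}$ ($S{\left(j \right)} = j 2 j = 2 j^{2}$)
$u{\left(K,D \right)} = -200 + K$ ($u{\left(K,D \right)} = K - 200 = -200 + K$)
$\left(\left(u{\left(S{\left(-6 \right)},t \right)} + 146139\right) + 149827\right) - 330303 = \left(\left(\left(-200 + 2 \left(-6\right)^{2}\right) + 146139\right) + 149827\right) - 330303 = \left(\left(\left(-200 + 2 \cdot 36\right) + 146139\right) + 149827\right) - 330303 = \left(\left(\left(-200 + 72\right) + 146139\right) + 149827\right) - 330303 = \left(\left(-128 + 146139\right) + 149827\right) - 330303 = \left(146011 + 149827\right) - 330303 = 295838 - 330303 = -34465$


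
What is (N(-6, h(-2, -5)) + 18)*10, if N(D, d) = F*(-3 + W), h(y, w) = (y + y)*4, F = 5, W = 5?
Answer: 280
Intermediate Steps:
h(y, w) = 8*y (h(y, w) = (2*y)*4 = 8*y)
N(D, d) = 10 (N(D, d) = 5*(-3 + 5) = 5*2 = 10)
(N(-6, h(-2, -5)) + 18)*10 = (10 + 18)*10 = 28*10 = 280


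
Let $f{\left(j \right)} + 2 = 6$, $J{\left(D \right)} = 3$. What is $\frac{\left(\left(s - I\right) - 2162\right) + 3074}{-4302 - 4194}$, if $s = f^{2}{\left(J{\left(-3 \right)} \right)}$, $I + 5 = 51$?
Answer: $- \frac{49}{472} \approx -0.10381$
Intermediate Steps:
$f{\left(j \right)} = 4$ ($f{\left(j \right)} = -2 + 6 = 4$)
$I = 46$ ($I = -5 + 51 = 46$)
$s = 16$ ($s = 4^{2} = 16$)
$\frac{\left(\left(s - I\right) - 2162\right) + 3074}{-4302 - 4194} = \frac{\left(\left(16 - 46\right) - 2162\right) + 3074}{-4302 - 4194} = \frac{\left(\left(16 - 46\right) - 2162\right) + 3074}{-8496} = \left(\left(-30 - 2162\right) + 3074\right) \left(- \frac{1}{8496}\right) = \left(-2192 + 3074\right) \left(- \frac{1}{8496}\right) = 882 \left(- \frac{1}{8496}\right) = - \frac{49}{472}$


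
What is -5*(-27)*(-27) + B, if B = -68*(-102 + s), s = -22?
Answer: 4787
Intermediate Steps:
B = 8432 (B = -68*(-102 - 22) = -68*(-124) = 8432)
-5*(-27)*(-27) + B = -5*(-27)*(-27) + 8432 = 135*(-27) + 8432 = -3645 + 8432 = 4787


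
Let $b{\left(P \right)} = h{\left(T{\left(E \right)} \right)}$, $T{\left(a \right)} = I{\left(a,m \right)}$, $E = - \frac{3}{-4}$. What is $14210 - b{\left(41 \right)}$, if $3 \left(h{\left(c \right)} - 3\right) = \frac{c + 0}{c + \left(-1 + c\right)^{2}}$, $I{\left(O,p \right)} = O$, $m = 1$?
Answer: $\frac{184687}{13} \approx 14207.0$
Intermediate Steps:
$E = \frac{3}{4}$ ($E = \left(-3\right) \left(- \frac{1}{4}\right) = \frac{3}{4} \approx 0.75$)
$T{\left(a \right)} = a$
$h{\left(c \right)} = 3 + \frac{c}{3 \left(c + \left(-1 + c\right)^{2}\right)}$ ($h{\left(c \right)} = 3 + \frac{\left(c + 0\right) \frac{1}{c + \left(-1 + c\right)^{2}}}{3} = 3 + \frac{c \frac{1}{c + \left(-1 + c\right)^{2}}}{3} = 3 + \frac{c}{3 \left(c + \left(-1 + c\right)^{2}\right)}$)
$b{\left(P \right)} = \frac{43}{13}$ ($b{\left(P \right)} = \frac{3 \left(-1 + \frac{3}{4}\right)^{2} + \frac{10}{3} \cdot \frac{3}{4}}{\frac{3}{4} + \left(-1 + \frac{3}{4}\right)^{2}} = \frac{3 \left(- \frac{1}{4}\right)^{2} + \frac{5}{2}}{\frac{3}{4} + \left(- \frac{1}{4}\right)^{2}} = \frac{3 \cdot \frac{1}{16} + \frac{5}{2}}{\frac{3}{4} + \frac{1}{16}} = \frac{\frac{3}{16} + \frac{5}{2}}{\frac{13}{16}} = \frac{16}{13} \cdot \frac{43}{16} = \frac{43}{13}$)
$14210 - b{\left(41 \right)} = 14210 - \frac{43}{13} = \frac{184687}{13}$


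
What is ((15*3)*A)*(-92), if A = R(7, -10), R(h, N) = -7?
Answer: 28980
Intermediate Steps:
A = -7
((15*3)*A)*(-92) = ((15*3)*(-7))*(-92) = (45*(-7))*(-92) = -315*(-92) = 28980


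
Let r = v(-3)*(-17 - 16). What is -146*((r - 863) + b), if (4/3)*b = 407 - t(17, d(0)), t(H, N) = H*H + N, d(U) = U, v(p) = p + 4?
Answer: 117895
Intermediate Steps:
v(p) = 4 + p
t(H, N) = N + H² (t(H, N) = H² + N = N + H²)
r = -33 (r = (4 - 3)*(-17 - 16) = 1*(-33) = -33)
b = 177/2 (b = 3*(407 - (0 + 17²))/4 = 3*(407 - (0 + 289))/4 = 3*(407 - 1*289)/4 = 3*(407 - 289)/4 = (¾)*118 = 177/2 ≈ 88.500)
-146*((r - 863) + b) = -146*((-33 - 863) + 177/2) = -146*(-896 + 177/2) = -146*(-1615/2) = 117895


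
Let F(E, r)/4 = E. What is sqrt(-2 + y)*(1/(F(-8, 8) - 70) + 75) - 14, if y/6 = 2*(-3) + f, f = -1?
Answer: -14 + 7649*I*sqrt(11)/51 ≈ -14.0 + 497.43*I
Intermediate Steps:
F(E, r) = 4*E
y = -42 (y = 6*(2*(-3) - 1) = 6*(-6 - 1) = 6*(-7) = -42)
sqrt(-2 + y)*(1/(F(-8, 8) - 70) + 75) - 14 = sqrt(-2 - 42)*(1/(4*(-8) - 70) + 75) - 14 = sqrt(-44)*(1/(-32 - 70) + 75) - 14 = (2*I*sqrt(11))*(1/(-102) + 75) - 14 = (2*I*sqrt(11))*(-1/102 + 75) - 14 = (2*I*sqrt(11))*(7649/102) - 14 = 7649*I*sqrt(11)/51 - 14 = -14 + 7649*I*sqrt(11)/51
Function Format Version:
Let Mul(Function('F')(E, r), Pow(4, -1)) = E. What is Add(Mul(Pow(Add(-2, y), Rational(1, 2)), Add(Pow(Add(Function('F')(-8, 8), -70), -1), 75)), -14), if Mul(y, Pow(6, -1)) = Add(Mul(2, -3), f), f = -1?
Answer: Add(-14, Mul(Rational(7649, 51), I, Pow(11, Rational(1, 2)))) ≈ Add(-14.000, Mul(497.43, I))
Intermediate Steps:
Function('F')(E, r) = Mul(4, E)
y = -42 (y = Mul(6, Add(Mul(2, -3), -1)) = Mul(6, Add(-6, -1)) = Mul(6, -7) = -42)
Add(Mul(Pow(Add(-2, y), Rational(1, 2)), Add(Pow(Add(Function('F')(-8, 8), -70), -1), 75)), -14) = Add(Mul(Pow(Add(-2, -42), Rational(1, 2)), Add(Pow(Add(Mul(4, -8), -70), -1), 75)), -14) = Add(Mul(Pow(-44, Rational(1, 2)), Add(Pow(Add(-32, -70), -1), 75)), -14) = Add(Mul(Mul(2, I, Pow(11, Rational(1, 2))), Add(Pow(-102, -1), 75)), -14) = Add(Mul(Mul(2, I, Pow(11, Rational(1, 2))), Add(Rational(-1, 102), 75)), -14) = Add(Mul(Mul(2, I, Pow(11, Rational(1, 2))), Rational(7649, 102)), -14) = Add(Mul(Rational(7649, 51), I, Pow(11, Rational(1, 2))), -14) = Add(-14, Mul(Rational(7649, 51), I, Pow(11, Rational(1, 2))))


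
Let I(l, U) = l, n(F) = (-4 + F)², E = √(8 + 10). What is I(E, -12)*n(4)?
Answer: 0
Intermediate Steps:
E = 3*√2 (E = √18 = 3*√2 ≈ 4.2426)
I(E, -12)*n(4) = (3*√2)*(-4 + 4)² = (3*√2)*0² = (3*√2)*0 = 0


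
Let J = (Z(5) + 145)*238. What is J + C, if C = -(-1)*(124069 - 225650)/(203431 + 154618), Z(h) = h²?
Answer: 14486560959/358049 ≈ 40460.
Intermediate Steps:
J = 40460 (J = (5² + 145)*238 = (25 + 145)*238 = 170*238 = 40460)
C = -101581/358049 (C = -(-1)*(-101581/358049) = -(-1)*(-101581*1/358049) = -(-1)*(-101581)/358049 = -1*101581/358049 = -101581/358049 ≈ -0.28371)
J + C = 40460 - 101581/358049 = 14486560959/358049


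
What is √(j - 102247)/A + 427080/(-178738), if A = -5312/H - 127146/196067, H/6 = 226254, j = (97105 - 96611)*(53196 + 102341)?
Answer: -213540/89369 - 66541414527*√76733031/43411313602 ≈ -13429.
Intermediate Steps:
j = 76835278 (j = 494*155537 = 76835278)
H = 1357524 (H = 6*226254 = 1357524)
A = -43411313602/66541414527 (A = -5312/1357524 - 127146/196067 = -5312*1/1357524 - 127146*1/196067 = -1328/339381 - 127146/196067 = -43411313602/66541414527 ≈ -0.65240)
√(j - 102247)/A + 427080/(-178738) = √(76835278 - 102247)/(-43411313602/66541414527) + 427080/(-178738) = √76733031*(-66541414527/43411313602) + 427080*(-1/178738) = -66541414527*√76733031/43411313602 - 213540/89369 = -213540/89369 - 66541414527*√76733031/43411313602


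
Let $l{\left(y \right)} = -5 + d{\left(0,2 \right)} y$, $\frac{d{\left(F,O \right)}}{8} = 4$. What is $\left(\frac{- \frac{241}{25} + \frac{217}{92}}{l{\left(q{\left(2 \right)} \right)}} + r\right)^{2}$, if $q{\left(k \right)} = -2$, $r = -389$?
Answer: $\frac{3809056348307809}{25185690000} \approx 1.5124 \cdot 10^{5}$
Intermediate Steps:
$d{\left(F,O \right)} = 32$ ($d{\left(F,O \right)} = 8 \cdot 4 = 32$)
$l{\left(y \right)} = -5 + 32 y$
$\left(\frac{- \frac{241}{25} + \frac{217}{92}}{l{\left(q{\left(2 \right)} \right)}} + r\right)^{2} = \left(\frac{- \frac{241}{25} + \frac{217}{92}}{-5 + 32 \left(-2\right)} - 389\right)^{2} = \left(\frac{\left(-241\right) \frac{1}{25} + 217 \cdot \frac{1}{92}}{-5 - 64} - 389\right)^{2} = \left(\frac{- \frac{241}{25} + \frac{217}{92}}{-69} - 389\right)^{2} = \left(\left(- \frac{16747}{2300}\right) \left(- \frac{1}{69}\right) - 389\right)^{2} = \left(\frac{16747}{158700} - 389\right)^{2} = \left(- \frac{61717553}{158700}\right)^{2} = \frac{3809056348307809}{25185690000}$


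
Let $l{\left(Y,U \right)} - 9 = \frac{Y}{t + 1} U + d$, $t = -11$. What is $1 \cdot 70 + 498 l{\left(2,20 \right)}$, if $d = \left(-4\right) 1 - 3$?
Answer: $-926$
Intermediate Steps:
$d = -7$ ($d = -4 - 3 = -7$)
$l{\left(Y,U \right)} = 2 - \frac{U Y}{10}$ ($l{\left(Y,U \right)} = 9 + \left(\frac{Y}{-11 + 1} U - 7\right) = 9 + \left(\frac{Y}{-10} U - 7\right) = 9 + \left(- \frac{Y}{10} U - 7\right) = 9 - \left(7 + \frac{U Y}{10}\right) = 2 - \frac{U Y}{10}$)
$1 \cdot 70 + 498 l{\left(2,20 \right)} = 1 \cdot 70 + 498 \left(2 - 2 \cdot 2\right) = 70 + 498 \left(2 - 4\right) = 70 + 498 \left(-2\right) = 70 - 996 = -926$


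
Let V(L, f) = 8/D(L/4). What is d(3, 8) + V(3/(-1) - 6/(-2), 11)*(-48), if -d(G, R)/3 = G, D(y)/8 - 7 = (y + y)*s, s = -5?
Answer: -111/7 ≈ -15.857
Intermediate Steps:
D(y) = 56 - 80*y (D(y) = 56 + 8*((y + y)*(-5)) = 56 + 8*((2*y)*(-5)) = 56 + 8*(-10*y) = 56 - 80*y)
d(G, R) = -3*G
V(L, f) = 8/(56 - 20*L) (V(L, f) = 8/(56 - 80*L/4) = 8/(56 - 20*L))
d(3, 8) + V(3/(-1) - 6/(-2), 11)*(-48) = -3*3 - 2/(-14 + 5*(3/(-1) - 6/(-2)))*(-48) = -9 - 2/(-14 + 5*(3*(-1) - 6*(-1/2)))*(-48) = -9 - 2/(-14 + 5*(-3 + 3))*(-48) = -9 - 2/(-14 + 5*0)*(-48) = -9 - 2/(-14 + 0)*(-48) = -9 - 2/(-14)*(-48) = -9 - 2*(-1/14)*(-48) = -9 + (1/7)*(-48) = -9 - 48/7 = -111/7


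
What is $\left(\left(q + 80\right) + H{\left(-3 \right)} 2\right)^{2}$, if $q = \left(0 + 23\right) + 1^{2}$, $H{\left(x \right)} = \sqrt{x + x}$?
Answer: $10792 + 416 i \sqrt{6} \approx 10792.0 + 1019.0 i$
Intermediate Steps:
$H{\left(x \right)} = \sqrt{2} \sqrt{x}$ ($H{\left(x \right)} = \sqrt{2 x} = \sqrt{2} \sqrt{x}$)
$q = 24$ ($q = 23 + 1 = 24$)
$\left(\left(q + 80\right) + H{\left(-3 \right)} 2\right)^{2} = \left(\left(24 + 80\right) + \sqrt{2} \sqrt{-3} \cdot 2\right)^{2} = \left(104 + \sqrt{2} i \sqrt{3} \cdot 2\right)^{2} = \left(104 + i \sqrt{6} \cdot 2\right)^{2} = \left(104 + 2 i \sqrt{6}\right)^{2}$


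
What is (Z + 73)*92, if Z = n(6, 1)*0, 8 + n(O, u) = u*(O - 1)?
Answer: 6716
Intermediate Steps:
n(O, u) = -8 + u*(-1 + O) (n(O, u) = -8 + u*(O - 1) = -8 + u*(-1 + O))
Z = 0 (Z = (-8 - 1*1 + 6*1)*0 = (-8 - 1 + 6)*0 = -3*0 = 0)
(Z + 73)*92 = (0 + 73)*92 = 73*92 = 6716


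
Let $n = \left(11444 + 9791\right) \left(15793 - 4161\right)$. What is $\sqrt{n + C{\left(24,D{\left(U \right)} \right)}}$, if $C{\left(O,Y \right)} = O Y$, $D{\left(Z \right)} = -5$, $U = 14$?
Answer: $10 \sqrt{2470054} \approx 15716.0$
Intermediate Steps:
$n = 247005520$ ($n = 21235 \cdot 11632 = 247005520$)
$\sqrt{n + C{\left(24,D{\left(U \right)} \right)}} = \sqrt{247005520 + 24 \left(-5\right)} = \sqrt{247005520 - 120} = \sqrt{247005400} = 10 \sqrt{2470054}$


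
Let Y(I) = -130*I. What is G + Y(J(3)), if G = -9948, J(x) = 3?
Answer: -10338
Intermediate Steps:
G + Y(J(3)) = -9948 - 130*3 = -9948 - 390 = -10338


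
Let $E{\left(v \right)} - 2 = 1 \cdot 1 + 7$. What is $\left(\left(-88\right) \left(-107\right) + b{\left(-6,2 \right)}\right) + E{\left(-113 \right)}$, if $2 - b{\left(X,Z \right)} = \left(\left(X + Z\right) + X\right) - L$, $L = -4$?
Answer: $9434$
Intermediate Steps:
$b{\left(X,Z \right)} = -2 - Z - 2 X$ ($b{\left(X,Z \right)} = 2 - \left(\left(\left(X + Z\right) + X\right) - -4\right) = 2 - \left(\left(Z + 2 X\right) + 4\right) = 2 - \left(4 + Z + 2 X\right) = -2 - Z - 2 X$)
$E{\left(v \right)} = 10$ ($E{\left(v \right)} = 2 + \left(1 \cdot 1 + 7\right) = 2 + \left(1 + 7\right) = 2 + 8 = 10$)
$\left(\left(-88\right) \left(-107\right) + b{\left(-6,2 \right)}\right) + E{\left(-113 \right)} = \left(\left(-88\right) \left(-107\right) - -8\right) + 10 = \left(9416 - -8\right) + 10 = \left(9416 + 8\right) + 10 = 9424 + 10 = 9434$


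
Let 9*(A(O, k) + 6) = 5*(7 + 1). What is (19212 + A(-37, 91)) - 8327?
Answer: 97951/9 ≈ 10883.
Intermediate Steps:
A(O, k) = -14/9 (A(O, k) = -6 + (5*(7 + 1))/9 = -6 + (5*8)/9 = -6 + (⅑)*40 = -6 + 40/9 = -14/9)
(19212 + A(-37, 91)) - 8327 = (19212 - 14/9) - 8327 = 172894/9 - 8327 = 97951/9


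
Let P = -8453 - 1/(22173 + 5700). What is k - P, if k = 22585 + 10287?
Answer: 1151851726/27873 ≈ 41325.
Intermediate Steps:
k = 32872
P = -235610470/27873 (P = -8453 - 1/27873 = -235610470/27873 ≈ -8453.0)
k - P = 32872 - 1*(-235610470/27873) = 32872 + 235610470/27873 = 1151851726/27873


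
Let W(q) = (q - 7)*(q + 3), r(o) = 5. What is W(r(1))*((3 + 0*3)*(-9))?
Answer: 432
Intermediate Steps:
W(q) = (-7 + q)*(3 + q)
W(r(1))*((3 + 0*3)*(-9)) = (-21 + 5² - 4*5)*((3 + 0*3)*(-9)) = (-21 + 25 - 20)*((3 + 0)*(-9)) = -48*(-9) = -16*(-27) = 432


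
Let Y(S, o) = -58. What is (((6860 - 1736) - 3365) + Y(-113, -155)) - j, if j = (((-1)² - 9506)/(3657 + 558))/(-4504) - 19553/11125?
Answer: 71924800990591/42240201000 ≈ 1702.8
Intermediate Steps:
j = -74219089591/42240201000 (j = ((1 - 9506)/4215)*(-1/4504) - 19553*1/11125 = -9505*1/4215*(-1/4504) - 19553/11125 = -1901/843*(-1/4504) - 19553/11125 = 1901/3796872 - 19553/11125 = -74219089591/42240201000 ≈ -1.7571)
(((6860 - 1736) - 3365) + Y(-113, -155)) - j = (((6860 - 1736) - 3365) - 58) - 1*(-74219089591/42240201000) = ((5124 - 3365) - 58) + 74219089591/42240201000 = (1759 - 58) + 74219089591/42240201000 = 1701 + 74219089591/42240201000 = 71924800990591/42240201000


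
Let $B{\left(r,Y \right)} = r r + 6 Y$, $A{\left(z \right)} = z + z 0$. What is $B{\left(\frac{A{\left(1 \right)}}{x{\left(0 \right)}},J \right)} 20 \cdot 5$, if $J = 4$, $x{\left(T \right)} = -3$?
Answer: $\frac{21700}{9} \approx 2411.1$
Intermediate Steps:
$A{\left(z \right)} = z$ ($A{\left(z \right)} = z + 0 = z$)
$B{\left(r,Y \right)} = r^{2} + 6 Y$
$B{\left(\frac{A{\left(1 \right)}}{x{\left(0 \right)}},J \right)} 20 \cdot 5 = \left(\left(1 \frac{1}{-3}\right)^{2} + 6 \cdot 4\right) 20 \cdot 5 = \left(\left(1 \left(- \frac{1}{3}\right)\right)^{2} + 24\right) 20 \cdot 5 = \left(\left(- \frac{1}{3}\right)^{2} + 24\right) 20 \cdot 5 = \left(\frac{1}{9} + 24\right) 20 \cdot 5 = \frac{217}{9} \cdot 20 \cdot 5 = \frac{4340}{9} \cdot 5 = \frac{21700}{9}$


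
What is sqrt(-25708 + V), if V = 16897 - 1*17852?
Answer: I*sqrt(26663) ≈ 163.29*I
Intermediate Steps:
V = -955 (V = 16897 - 17852 = -955)
sqrt(-25708 + V) = sqrt(-25708 - 955) = sqrt(-26663) = I*sqrt(26663)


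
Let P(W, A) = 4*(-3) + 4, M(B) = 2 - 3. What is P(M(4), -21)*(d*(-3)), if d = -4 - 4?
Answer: -192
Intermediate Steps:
M(B) = -1
P(W, A) = -8 (P(W, A) = -12 + 4 = -8)
d = -8
P(M(4), -21)*(d*(-3)) = -(-64)*(-3) = -8*24 = -192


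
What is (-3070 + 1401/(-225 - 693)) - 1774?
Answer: -1482731/306 ≈ -4845.5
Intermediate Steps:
(-3070 + 1401/(-225 - 693)) - 1774 = (-3070 + 1401/(-918)) - 1774 = (-3070 + 1401*(-1/918)) - 1774 = (-3070 - 467/306) - 1774 = -939887/306 - 1774 = -1482731/306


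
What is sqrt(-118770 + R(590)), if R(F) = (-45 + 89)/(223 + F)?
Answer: I*sqrt(78503252358)/813 ≈ 344.63*I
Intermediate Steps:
R(F) = 44/(223 + F)
sqrt(-118770 + R(590)) = sqrt(-118770 + 44/(223 + 590)) = sqrt(-118770 + 44/813) = sqrt(-96559966/813) = I*sqrt(78503252358)/813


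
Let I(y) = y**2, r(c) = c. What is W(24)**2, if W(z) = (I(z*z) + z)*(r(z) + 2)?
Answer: 74421678240000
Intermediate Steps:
W(z) = (2 + z)*(z + z**4) (W(z) = ((z*z)**2 + z)*(z + 2) = ((z**2)**2 + z)*(2 + z) = (z**4 + z)*(2 + z) = (z + z**4)*(2 + z) = (2 + z)*(z + z**4))
W(24)**2 = (24*(2 + 24 + 24**4 + 2*24**3))**2 = (24*(2 + 24 + 331776 + 2*13824))**2 = (24*(2 + 24 + 331776 + 27648))**2 = (24*359450)**2 = 8626800**2 = 74421678240000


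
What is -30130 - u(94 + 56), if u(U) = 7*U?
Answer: -31180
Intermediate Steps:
-30130 - u(94 + 56) = -30130 - 7*(94 + 56) = -30130 - 7*150 = -30130 - 1*1050 = -30130 - 1050 = -31180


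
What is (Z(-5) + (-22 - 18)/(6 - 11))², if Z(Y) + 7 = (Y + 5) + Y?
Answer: 16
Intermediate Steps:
Z(Y) = -2 + 2*Y (Z(Y) = -7 + ((Y + 5) + Y) = -7 + ((5 + Y) + Y) = -7 + (5 + 2*Y) = -2 + 2*Y)
(Z(-5) + (-22 - 18)/(6 - 11))² = ((-2 + 2*(-5)) + (-22 - 18)/(6 - 11))² = ((-2 - 10) - 40/(-5))² = (-12 - 40*(-⅕))² = (-12 + 8)² = (-4)² = 16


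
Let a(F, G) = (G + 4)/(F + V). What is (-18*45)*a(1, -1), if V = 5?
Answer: -405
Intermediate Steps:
a(F, G) = (4 + G)/(5 + F) (a(F, G) = (G + 4)/(F + 5) = (4 + G)/(5 + F))
(-18*45)*a(1, -1) = (-18*45)*((4 - 1)/(5 + 1)) = -810*3/6 = -135*3 = -810*½ = -405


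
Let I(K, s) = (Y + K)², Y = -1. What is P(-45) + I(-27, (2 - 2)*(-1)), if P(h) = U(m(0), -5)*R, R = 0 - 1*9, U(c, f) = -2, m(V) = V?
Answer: 802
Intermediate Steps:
R = -9 (R = 0 - 9 = -9)
I(K, s) = (-1 + K)²
P(h) = 18 (P(h) = -2*(-9) = 18)
P(-45) + I(-27, (2 - 2)*(-1)) = 18 + (-1 - 27)² = 18 + (-28)² = 18 + 784 = 802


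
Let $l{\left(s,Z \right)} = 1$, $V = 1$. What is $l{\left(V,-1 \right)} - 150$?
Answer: $-149$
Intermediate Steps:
$l{\left(V,-1 \right)} - 150 = 1 - 150 = -149$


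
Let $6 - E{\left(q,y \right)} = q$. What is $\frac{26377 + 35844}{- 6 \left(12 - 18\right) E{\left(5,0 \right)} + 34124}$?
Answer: $\frac{62221}{34160} \approx 1.8215$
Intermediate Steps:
$E{\left(q,y \right)} = 6 - q$
$\frac{26377 + 35844}{- 6 \left(12 - 18\right) E{\left(5,0 \right)} + 34124} = \frac{26377 + 35844}{- 6 \left(12 - 18\right) \left(6 - 5\right) + 34124} = \frac{62221}{\left(-6\right) \left(-6\right) \left(6 - 5\right) + 34124} = \frac{62221}{36 \cdot 1 + 34124} = \frac{62221}{36 + 34124} = \frac{62221}{34160}$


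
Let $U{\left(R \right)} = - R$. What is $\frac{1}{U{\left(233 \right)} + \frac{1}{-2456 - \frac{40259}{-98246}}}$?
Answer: $- \frac{241251917}{56211794907} \approx -0.0042918$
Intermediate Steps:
$\frac{1}{U{\left(233 \right)} + \frac{1}{-2456 - \frac{40259}{-98246}}} = \frac{1}{\left(-1\right) 233 + \frac{1}{-2456 - \frac{40259}{-98246}}} = \frac{1}{-233 + \frac{1}{-2456 - - \frac{40259}{98246}}} = \frac{1}{-233 + \frac{1}{-2456 + \frac{40259}{98246}}} = \frac{1}{-233 + \frac{1}{- \frac{241251917}{98246}}} = \frac{1}{-233 - \frac{98246}{241251917}} = \frac{1}{- \frac{56211794907}{241251917}} = - \frac{241251917}{56211794907}$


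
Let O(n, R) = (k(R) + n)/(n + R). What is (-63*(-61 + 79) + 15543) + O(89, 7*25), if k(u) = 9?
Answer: 1902037/132 ≈ 14409.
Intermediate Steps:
O(n, R) = (9 + n)/(R + n) (O(n, R) = (9 + n)/(n + R) = (9 + n)/(R + n))
(-63*(-61 + 79) + 15543) + O(89, 7*25) = (-63*(-61 + 79) + 15543) + (9 + 89)/(7*25 + 89) = (-63*18 + 15543) + 98/(175 + 89) = (-1134 + 15543) + 98/264 = 14409 + (1/264)*98 = 14409 + 49/132 = 1902037/132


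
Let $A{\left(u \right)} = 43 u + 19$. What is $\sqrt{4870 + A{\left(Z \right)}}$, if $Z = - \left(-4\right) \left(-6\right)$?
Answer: $\sqrt{3857} \approx 62.105$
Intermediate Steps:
$Z = -24$ ($Z = \left(-1\right) 24 = -24$)
$A{\left(u \right)} = 19 + 43 u$
$\sqrt{4870 + A{\left(Z \right)}} = \sqrt{4870 + \left(19 + 43 \left(-24\right)\right)} = \sqrt{4870 + \left(19 - 1032\right)} = \sqrt{4870 - 1013} = \sqrt{3857}$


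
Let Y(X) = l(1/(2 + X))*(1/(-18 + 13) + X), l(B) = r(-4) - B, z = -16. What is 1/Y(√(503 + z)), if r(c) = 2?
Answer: 17015/23605386 + 24205*√487/23605386 ≈ 0.023349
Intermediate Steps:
l(B) = 2 - B
Y(X) = (2 - 1/(2 + X))*(-⅕ + X) (Y(X) = (2 - 1/(2 + X))*(1/(-18 + 13) + X) = (2 - 1/(2 + X))*(1/(-5) + X) = (2 - 1/(2 + X))*(-⅕ + X))
1/Y(√(503 + z)) = 1/((-1 + 5*√(503 - 16))*(3 + 2*√(503 - 16))/(5*(2 + √(503 - 16)))) = 1/((-1 + 5*√487)*(3 + 2*√487)/(5*(2 + √487))) = 5*(2 + √487)/((-1 + 5*√487)*(3 + 2*√487))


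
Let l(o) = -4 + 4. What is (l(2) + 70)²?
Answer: 4900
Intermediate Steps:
l(o) = 0
(l(2) + 70)² = (0 + 70)² = 70² = 4900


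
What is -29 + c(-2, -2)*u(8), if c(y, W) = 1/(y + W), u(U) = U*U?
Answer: -45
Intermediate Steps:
u(U) = U²
c(y, W) = 1/(W + y)
-29 + c(-2, -2)*u(8) = -29 + 8²/(-2 - 2) = -29 + 64/(-4) = -29 - ¼*64 = -29 - 16 = -45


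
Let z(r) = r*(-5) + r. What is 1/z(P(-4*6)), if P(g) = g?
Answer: 1/96 ≈ 0.010417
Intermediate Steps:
z(r) = -4*r (z(r) = -5*r + r = -4*r)
1/z(P(-4*6)) = 1/(-(-16)*6) = 1/(-4*(-24)) = 1/96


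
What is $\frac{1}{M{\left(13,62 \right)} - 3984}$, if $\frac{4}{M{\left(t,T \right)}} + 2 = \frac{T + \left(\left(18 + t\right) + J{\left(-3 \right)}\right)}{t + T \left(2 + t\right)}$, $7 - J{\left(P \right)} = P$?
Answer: $- \frac{1783}{7107244} \approx -0.00025087$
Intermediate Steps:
$J{\left(P \right)} = 7 - P$
$M{\left(t,T \right)} = \frac{4}{-2 + \frac{28 + T + t}{t + T \left(2 + t\right)}}$ ($M{\left(t,T \right)} = \frac{4}{-2 + \frac{T + \left(\left(18 + t\right) + \left(7 - -3\right)\right)}{t + T \left(2 + t\right)}} = \frac{4}{-2 + \frac{T + \left(\left(18 + t\right) + \left(7 + 3\right)\right)}{t + T \left(2 + t\right)}} = \frac{4}{-2 + \frac{T + \left(\left(18 + t\right) + 10\right)}{t + T \left(2 + t\right)}} = \frac{4}{-2 + \frac{T + \left(28 + t\right)}{t + T \left(2 + t\right)}} = \frac{4}{-2 + \frac{28 + T + t}{t + T \left(2 + t\right)}}$)
$\frac{1}{M{\left(13,62 \right)} - 3984} = \frac{1}{\frac{4 \left(\left(-1\right) 13 - 124 - 62 \cdot 13\right)}{-28 + 13 + 3 \cdot 62 + 2 \cdot 62 \cdot 13} - 3984} = \frac{1}{\frac{4 \left(-13 - 124 - 806\right)}{-28 + 13 + 186 + 1612} - 3984} = \frac{1}{4 \cdot \frac{1}{1783} \left(-943\right) - 3984} = \frac{1}{- \frac{3772}{1783} - 3984} = \frac{1}{- \frac{7107244}{1783}} = - \frac{1783}{7107244}$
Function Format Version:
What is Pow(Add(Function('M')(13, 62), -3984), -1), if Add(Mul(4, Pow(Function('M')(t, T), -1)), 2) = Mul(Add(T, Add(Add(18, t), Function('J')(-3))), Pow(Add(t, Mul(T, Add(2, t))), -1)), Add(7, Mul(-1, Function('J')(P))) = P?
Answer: Rational(-1783, 7107244) ≈ -0.00025087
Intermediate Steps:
Function('J')(P) = Add(7, Mul(-1, P))
Function('M')(t, T) = Mul(4, Pow(Add(-2, Mul(Pow(Add(t, Mul(T, Add(2, t))), -1), Add(28, T, t))), -1)) (Function('M')(t, T) = Mul(4, Pow(Add(-2, Mul(Add(T, Add(Add(18, t), Add(7, Mul(-1, -3)))), Pow(Add(t, Mul(T, Add(2, t))), -1))), -1)) = Mul(4, Pow(Add(-2, Mul(Add(T, Add(Add(18, t), Add(7, 3))), Pow(Add(t, Mul(T, Add(2, t))), -1))), -1)) = Mul(4, Pow(Add(-2, Mul(Add(T, Add(Add(18, t), 10)), Pow(Add(t, Mul(T, Add(2, t))), -1))), -1)) = Mul(4, Pow(Add(-2, Mul(Add(T, Add(28, t)), Pow(Add(t, Mul(T, Add(2, t))), -1))), -1)) = Mul(4, Pow(Add(-2, Mul(Add(28, T, t), Pow(Add(t, Mul(T, Add(2, t))), -1))), -1)) = Mul(4, Pow(Add(-2, Mul(Pow(Add(t, Mul(T, Add(2, t))), -1), Add(28, T, t))), -1)))
Pow(Add(Function('M')(13, 62), -3984), -1) = Pow(Add(Mul(4, Pow(Add(-28, 13, Mul(3, 62), Mul(2, 62, 13)), -1), Add(Mul(-1, 13), Mul(-2, 62), Mul(-1, 62, 13))), -3984), -1) = Pow(Add(Mul(4, Pow(Add(-28, 13, 186, 1612), -1), Add(-13, -124, -806)), -3984), -1) = Pow(Add(Mul(4, Pow(1783, -1), -943), -3984), -1) = Pow(Add(Mul(4, Rational(1, 1783), -943), -3984), -1) = Pow(Add(Rational(-3772, 1783), -3984), -1) = Pow(Rational(-7107244, 1783), -1) = Rational(-1783, 7107244)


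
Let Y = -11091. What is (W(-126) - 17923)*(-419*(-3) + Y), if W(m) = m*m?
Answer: 20130198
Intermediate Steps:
W(m) = m**2
(W(-126) - 17923)*(-419*(-3) + Y) = ((-126)**2 - 17923)*(-419*(-3) - 11091) = (15876 - 17923)*(1257 - 11091) = -2047*(-9834) = 20130198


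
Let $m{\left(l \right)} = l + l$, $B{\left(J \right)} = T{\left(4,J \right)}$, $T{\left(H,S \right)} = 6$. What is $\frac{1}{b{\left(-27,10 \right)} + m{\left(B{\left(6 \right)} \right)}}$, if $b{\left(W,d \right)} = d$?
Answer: $\frac{1}{22} \approx 0.045455$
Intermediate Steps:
$B{\left(J \right)} = 6$
$m{\left(l \right)} = 2 l$
$\frac{1}{b{\left(-27,10 \right)} + m{\left(B{\left(6 \right)} \right)}} = \frac{1}{10 + 2 \cdot 6} = \frac{1}{10 + 12} = \frac{1}{22}$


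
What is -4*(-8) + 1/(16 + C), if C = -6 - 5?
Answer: 161/5 ≈ 32.200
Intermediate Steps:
C = -11
-4*(-8) + 1/(16 + C) = -4*(-8) + 1/(16 - 11) = 32 + 1/5 = 32 + ⅕ = 161/5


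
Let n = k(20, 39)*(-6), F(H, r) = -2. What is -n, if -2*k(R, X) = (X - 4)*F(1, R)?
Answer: 210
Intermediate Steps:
k(R, X) = -4 + X (k(R, X) = -(X - 4)*(-2)/2 = -(-4 + X)*(-2)/2 = -(8 - 2*X)/2 = -4 + X)
n = -210 (n = (-4 + 39)*(-6) = 35*(-6) = -210)
-n = -1*(-210) = 210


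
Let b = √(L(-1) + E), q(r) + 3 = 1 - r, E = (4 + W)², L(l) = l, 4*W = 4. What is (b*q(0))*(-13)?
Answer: 52*√6 ≈ 127.37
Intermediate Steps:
W = 1 (W = (¼)*4 = 1)
E = 25 (E = (4 + 1)² = 5² = 25)
q(r) = -2 - r (q(r) = -3 + (1 - r) = -2 - r)
b = 2*√6 (b = √(-1 + 25) = √24 = 2*√6 ≈ 4.8990)
(b*q(0))*(-13) = ((2*√6)*(-2 - 1*0))*(-13) = ((2*√6)*(-2 + 0))*(-13) = ((2*√6)*(-2))*(-13) = -4*√6*(-13) = 52*√6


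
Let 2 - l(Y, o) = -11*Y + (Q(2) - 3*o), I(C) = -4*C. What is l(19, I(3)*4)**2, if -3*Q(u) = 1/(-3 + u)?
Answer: 40000/9 ≈ 4444.4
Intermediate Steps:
Q(u) = -1/(3*(-3 + u))
l(Y, o) = 5/3 + 3*o + 11*Y (l(Y, o) = 2 - (-11*Y + (-1/(-9 + 3*2) - 3*o)) = 2 - (-11*Y + (-1/(-9 + 6) - 3*o)) = 2 - (-11*Y + (-1/(-3) - 3*o)) = 2 - (-11*Y + (-1*(-1/3) - 3*o)) = 2 - (-11*Y + (1/3 - 3*o)) = 2 - (1/3 - 11*Y - 3*o) = 2 + (-1/3 + 3*o + 11*Y) = 5/3 + 3*o + 11*Y)
l(19, I(3)*4)**2 = (5/3 + 3*(-4*3*4) + 11*19)**2 = (5/3 + 3*(-12*4) + 209)**2 = (5/3 + 3*(-48) + 209)**2 = (5/3 - 144 + 209)**2 = (200/3)**2 = 40000/9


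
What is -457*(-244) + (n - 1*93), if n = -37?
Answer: 111378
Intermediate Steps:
-457*(-244) + (n - 1*93) = -457*(-244) + (-37 - 1*93) = 111508 + (-37 - 93) = 111508 - 130 = 111378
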